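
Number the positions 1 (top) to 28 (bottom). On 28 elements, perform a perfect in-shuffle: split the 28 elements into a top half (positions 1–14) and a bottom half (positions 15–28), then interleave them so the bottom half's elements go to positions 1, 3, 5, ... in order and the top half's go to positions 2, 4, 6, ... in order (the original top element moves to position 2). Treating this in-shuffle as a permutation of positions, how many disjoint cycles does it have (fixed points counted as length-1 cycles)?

1

Trace each unvisited position around until it returns:
(1 2 4 8 16 3 ... len 28)
1 cycle in total.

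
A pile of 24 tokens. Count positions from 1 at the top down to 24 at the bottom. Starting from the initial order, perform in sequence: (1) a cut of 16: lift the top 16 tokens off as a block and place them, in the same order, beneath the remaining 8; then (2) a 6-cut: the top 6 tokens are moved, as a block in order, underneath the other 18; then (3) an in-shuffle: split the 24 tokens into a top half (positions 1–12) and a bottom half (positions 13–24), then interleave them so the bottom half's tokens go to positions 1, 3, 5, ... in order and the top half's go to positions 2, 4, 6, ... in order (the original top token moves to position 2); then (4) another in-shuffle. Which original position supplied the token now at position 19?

Undo the operations in reverse order, starting from position 19:
  undo op 4 (in-shuffle, from bottom half): 19 ← 22
  undo op 3 (in-shuffle, from top half): 22 ← 11
  undo op 2 (cut 6): 11 ← 17
  undo op 1 (cut 16): 17 ← 9
So the token at position 19 came from original position 9.

9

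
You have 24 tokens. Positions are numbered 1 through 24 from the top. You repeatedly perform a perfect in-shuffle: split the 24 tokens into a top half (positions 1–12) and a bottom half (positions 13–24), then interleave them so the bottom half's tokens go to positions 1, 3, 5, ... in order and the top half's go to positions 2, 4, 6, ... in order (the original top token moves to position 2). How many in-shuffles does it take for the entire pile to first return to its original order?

The in-shuffle permutes the 24 positions with cycle lengths [4, 20].
Every token is home exactly when every cycle has completed a whole number of laps, i.e. after lcm(4, 20) = 20 in-shuffles.

20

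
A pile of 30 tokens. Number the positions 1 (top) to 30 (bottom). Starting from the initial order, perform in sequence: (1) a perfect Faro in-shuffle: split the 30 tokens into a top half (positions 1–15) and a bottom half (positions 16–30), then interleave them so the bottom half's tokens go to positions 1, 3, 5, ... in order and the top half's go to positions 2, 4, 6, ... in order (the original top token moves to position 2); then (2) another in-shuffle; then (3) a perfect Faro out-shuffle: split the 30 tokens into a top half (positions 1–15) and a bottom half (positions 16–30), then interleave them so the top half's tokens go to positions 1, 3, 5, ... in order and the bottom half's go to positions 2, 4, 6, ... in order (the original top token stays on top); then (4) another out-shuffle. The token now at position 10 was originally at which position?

Undo the operations in reverse order, starting from position 10:
  undo op 4 (out-shuffle, from bottom half): 10 ← 20
  undo op 3 (out-shuffle, from bottom half): 20 ← 25
  undo op 2 (in-shuffle, from bottom half): 25 ← 28
  undo op 1 (in-shuffle, from top half): 28 ← 14
So the token at position 10 came from original position 14.

14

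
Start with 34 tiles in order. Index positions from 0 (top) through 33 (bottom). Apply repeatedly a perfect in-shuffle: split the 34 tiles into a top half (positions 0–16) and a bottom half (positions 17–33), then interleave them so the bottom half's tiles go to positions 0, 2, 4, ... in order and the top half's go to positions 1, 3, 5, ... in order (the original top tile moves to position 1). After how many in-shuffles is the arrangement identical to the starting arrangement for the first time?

12

The in-shuffle permutes the 34 positions with cycle lengths [3, 3, 4, 12, 12].
Every tile is home exactly when every cycle has completed a whole number of laps, i.e. after lcm(3, 4, 12) = 12 in-shuffles.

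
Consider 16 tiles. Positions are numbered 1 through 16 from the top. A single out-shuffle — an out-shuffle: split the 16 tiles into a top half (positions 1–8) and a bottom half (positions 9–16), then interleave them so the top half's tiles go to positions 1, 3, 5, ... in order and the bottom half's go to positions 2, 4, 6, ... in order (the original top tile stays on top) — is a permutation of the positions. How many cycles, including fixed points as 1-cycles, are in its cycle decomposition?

Trace each unvisited position around until it returns:
(1) (2 3 5 9) (4 7 13 10) (6 11) (8 15 14 12) (16)
6 cycles in total.

6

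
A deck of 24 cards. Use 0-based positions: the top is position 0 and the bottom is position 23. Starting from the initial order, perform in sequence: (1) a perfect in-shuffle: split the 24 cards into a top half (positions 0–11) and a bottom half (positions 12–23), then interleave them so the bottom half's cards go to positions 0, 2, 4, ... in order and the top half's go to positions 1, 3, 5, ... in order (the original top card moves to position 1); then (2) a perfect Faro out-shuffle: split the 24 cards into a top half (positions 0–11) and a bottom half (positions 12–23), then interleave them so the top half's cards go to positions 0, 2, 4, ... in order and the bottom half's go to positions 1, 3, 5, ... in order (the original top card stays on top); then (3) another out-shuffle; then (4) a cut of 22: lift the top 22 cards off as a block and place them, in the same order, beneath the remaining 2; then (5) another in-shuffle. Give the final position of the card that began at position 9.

Track the card from position 9 forward through each operation:
  after op 1 (in-shuffle): 9 → 19
  after op 2 (out-shuffle): 19 → 15
  after op 3 (out-shuffle): 15 → 7
  after op 4 (cut 22): 7 → 9
  after op 5 (in-shuffle): 9 → 19

19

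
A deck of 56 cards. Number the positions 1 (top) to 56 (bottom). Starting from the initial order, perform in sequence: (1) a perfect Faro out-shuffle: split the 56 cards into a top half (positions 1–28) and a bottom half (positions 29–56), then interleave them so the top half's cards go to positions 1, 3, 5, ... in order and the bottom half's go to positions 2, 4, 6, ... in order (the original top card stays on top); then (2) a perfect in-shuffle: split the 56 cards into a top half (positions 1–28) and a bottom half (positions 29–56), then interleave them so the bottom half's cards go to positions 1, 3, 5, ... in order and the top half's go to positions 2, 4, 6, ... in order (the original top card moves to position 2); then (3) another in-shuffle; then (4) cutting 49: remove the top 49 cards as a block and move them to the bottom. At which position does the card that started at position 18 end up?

Track the card from position 18 forward through each operation:
  after op 1 (out-shuffle): 18 → 35
  after op 2 (in-shuffle): 35 → 13
  after op 3 (in-shuffle): 13 → 26
  after op 4 (cut 49): 26 → 33

33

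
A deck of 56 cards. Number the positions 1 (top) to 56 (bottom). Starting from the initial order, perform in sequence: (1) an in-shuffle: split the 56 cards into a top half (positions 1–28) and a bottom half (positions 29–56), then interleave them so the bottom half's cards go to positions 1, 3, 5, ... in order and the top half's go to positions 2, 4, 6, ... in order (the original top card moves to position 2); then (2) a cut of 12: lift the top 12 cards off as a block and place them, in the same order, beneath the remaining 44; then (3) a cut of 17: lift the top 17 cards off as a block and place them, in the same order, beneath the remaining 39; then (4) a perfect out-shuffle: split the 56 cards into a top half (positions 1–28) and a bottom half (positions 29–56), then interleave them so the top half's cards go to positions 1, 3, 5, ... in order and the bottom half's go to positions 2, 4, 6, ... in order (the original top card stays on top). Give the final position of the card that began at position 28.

53

Track the card from position 28 forward through each operation:
  after op 1 (in-shuffle): 28 → 56
  after op 2 (cut 12): 56 → 44
  after op 3 (cut 17): 44 → 27
  after op 4 (out-shuffle): 27 → 53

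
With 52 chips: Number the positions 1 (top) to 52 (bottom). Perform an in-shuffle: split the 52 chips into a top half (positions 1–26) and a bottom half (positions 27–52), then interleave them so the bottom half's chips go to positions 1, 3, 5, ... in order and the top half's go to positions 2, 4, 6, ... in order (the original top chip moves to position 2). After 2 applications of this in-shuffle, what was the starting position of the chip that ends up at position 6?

Work backwards from position 6, undoing one in-shuffle at a time:
6 ← 3 ← 28
So the chip now at position 6 started at position 28.

28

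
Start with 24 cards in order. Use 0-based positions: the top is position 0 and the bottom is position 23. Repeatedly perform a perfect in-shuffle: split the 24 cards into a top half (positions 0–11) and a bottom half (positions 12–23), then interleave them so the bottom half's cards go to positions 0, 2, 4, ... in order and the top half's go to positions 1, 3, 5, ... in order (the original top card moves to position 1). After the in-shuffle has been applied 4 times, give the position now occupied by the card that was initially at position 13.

23

Track the card's position through each in-shuffle:
13 → 2 → 5 → 11 → 23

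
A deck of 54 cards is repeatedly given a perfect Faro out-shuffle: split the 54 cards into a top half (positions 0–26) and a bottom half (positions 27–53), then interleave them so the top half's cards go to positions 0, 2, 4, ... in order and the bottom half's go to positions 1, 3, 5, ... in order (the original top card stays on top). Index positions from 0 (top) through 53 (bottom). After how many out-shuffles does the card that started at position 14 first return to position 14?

52

Follow position 14 under repeated out-shuffles:
14 → 28 → 3 → 6 → 12 → 24 → 48 → 43 → ... → 14 (length 52)
It first returns after 52 out-shuffles.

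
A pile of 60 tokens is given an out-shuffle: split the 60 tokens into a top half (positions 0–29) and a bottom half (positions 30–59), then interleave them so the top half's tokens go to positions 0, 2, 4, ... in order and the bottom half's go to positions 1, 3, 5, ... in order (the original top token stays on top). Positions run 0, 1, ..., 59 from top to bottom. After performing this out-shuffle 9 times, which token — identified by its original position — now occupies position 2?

Work backwards from position 2, undoing one out-shuffle at a time:
2 ← 1 ← 30 ← 15 ← 37 ← 48 ← 24 ← 12 ← 6 ← 3
So the token now at position 2 started at position 3.

3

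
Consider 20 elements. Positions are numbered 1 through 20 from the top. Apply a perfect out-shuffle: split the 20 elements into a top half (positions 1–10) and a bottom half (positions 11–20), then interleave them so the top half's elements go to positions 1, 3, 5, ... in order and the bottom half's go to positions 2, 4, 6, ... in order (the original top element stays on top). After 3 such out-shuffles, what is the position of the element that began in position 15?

18

Track the element's position through each out-shuffle:
15 → 10 → 19 → 18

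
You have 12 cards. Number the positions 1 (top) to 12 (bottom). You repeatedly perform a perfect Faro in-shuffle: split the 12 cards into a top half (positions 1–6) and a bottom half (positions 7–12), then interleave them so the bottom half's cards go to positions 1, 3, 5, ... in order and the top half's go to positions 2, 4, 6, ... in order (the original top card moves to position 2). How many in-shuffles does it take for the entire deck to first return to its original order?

The in-shuffle permutes the 12 positions with cycle lengths [12].
Every card is home exactly when every cycle has completed a whole number of laps, i.e. after lcm(12) = 12 in-shuffles.

12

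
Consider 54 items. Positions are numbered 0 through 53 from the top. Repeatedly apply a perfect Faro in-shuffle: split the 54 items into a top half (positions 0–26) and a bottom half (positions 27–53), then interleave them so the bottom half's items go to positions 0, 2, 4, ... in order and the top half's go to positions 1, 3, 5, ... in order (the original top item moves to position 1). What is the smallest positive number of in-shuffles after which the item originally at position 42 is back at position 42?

Follow position 42 under repeated in-shuffles:
42 → 30 → 6 → 13 → 27 → 0 → 1 → 3 → 7 → 15 → 31 → 8 → 17 → 35 → 16 → 33 → 12 → 25 → 51 → 48 → 42
It first returns after 20 in-shuffles.

20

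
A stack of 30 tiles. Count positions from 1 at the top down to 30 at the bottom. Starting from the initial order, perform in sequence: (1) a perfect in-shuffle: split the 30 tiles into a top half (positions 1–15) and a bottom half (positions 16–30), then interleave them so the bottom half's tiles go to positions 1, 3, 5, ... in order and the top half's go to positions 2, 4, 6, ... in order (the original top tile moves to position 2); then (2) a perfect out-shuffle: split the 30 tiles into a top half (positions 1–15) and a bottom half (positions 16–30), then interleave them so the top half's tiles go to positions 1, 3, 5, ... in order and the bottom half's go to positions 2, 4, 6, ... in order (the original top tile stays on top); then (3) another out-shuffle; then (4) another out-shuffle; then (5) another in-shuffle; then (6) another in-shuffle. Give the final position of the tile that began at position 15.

27

Track the tile from position 15 forward through each operation:
  after op 1 (in-shuffle): 15 → 30
  after op 2 (out-shuffle): 30 → 30
  after op 3 (out-shuffle): 30 → 30
  after op 4 (out-shuffle): 30 → 30
  after op 5 (in-shuffle): 30 → 29
  after op 6 (in-shuffle): 29 → 27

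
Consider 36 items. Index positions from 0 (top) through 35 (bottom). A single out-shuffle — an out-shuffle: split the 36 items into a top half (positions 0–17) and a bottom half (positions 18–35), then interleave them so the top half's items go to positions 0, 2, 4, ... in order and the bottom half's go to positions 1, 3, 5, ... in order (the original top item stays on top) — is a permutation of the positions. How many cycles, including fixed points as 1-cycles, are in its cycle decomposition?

7

Trace each unvisited position around until it returns:
(0) (1 2 4 8 16 32 ... len 12) (3 6 12 24 13 26 ... len 12) (5 10 20) (7 14 28 21) (15 30 25) (35)
7 cycles in total.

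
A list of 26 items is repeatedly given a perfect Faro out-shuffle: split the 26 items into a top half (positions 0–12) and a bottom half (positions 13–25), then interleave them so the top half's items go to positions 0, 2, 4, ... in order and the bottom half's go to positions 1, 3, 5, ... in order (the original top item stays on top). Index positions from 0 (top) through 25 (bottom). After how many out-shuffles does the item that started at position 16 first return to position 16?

20

Follow position 16 under repeated out-shuffles:
16 → 7 → 14 → 3 → 6 → 12 → 24 → 23 → 21 → 17 → 9 → 18 → 11 → 22 → 19 → 13 → 1 → 2 → 4 → 8 → 16
It first returns after 20 out-shuffles.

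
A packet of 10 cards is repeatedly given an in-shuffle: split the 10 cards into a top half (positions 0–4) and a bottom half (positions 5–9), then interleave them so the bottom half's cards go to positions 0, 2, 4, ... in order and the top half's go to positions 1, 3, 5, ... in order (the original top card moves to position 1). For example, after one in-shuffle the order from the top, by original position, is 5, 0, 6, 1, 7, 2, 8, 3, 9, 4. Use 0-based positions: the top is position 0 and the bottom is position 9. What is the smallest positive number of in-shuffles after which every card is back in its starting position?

The in-shuffle permutes the 10 positions with cycle lengths [10].
Every card is home exactly when every cycle has completed a whole number of laps, i.e. after lcm(10) = 10 in-shuffles.

10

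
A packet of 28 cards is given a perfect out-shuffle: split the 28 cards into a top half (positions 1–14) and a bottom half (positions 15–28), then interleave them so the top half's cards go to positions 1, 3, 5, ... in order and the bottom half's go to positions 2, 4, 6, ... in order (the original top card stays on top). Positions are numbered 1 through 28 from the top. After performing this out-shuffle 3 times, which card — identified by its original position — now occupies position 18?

Work backwards from position 18, undoing one out-shuffle at a time:
18 ← 23 ← 12 ← 20
So the card now at position 18 started at position 20.

20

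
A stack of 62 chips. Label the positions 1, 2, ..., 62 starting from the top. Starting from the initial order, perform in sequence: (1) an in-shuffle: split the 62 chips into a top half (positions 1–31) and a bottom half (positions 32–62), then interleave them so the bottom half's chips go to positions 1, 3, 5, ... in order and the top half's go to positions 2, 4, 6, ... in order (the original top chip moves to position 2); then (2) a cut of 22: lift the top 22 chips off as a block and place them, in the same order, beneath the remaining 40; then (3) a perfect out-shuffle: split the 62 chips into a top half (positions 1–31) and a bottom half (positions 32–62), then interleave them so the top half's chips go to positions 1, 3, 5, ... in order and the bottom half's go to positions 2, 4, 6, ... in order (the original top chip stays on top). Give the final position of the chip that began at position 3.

30

Track the chip from position 3 forward through each operation:
  after op 1 (in-shuffle): 3 → 6
  after op 2 (cut 22): 6 → 46
  after op 3 (out-shuffle): 46 → 30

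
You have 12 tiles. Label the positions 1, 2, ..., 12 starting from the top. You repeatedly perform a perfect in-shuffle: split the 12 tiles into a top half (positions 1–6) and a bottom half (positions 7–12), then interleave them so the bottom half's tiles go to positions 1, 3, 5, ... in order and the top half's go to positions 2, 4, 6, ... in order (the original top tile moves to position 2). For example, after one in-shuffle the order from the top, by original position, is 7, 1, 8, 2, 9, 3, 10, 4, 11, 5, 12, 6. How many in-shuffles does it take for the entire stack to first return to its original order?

The in-shuffle permutes the 12 positions with cycle lengths [12].
Every tile is home exactly when every cycle has completed a whole number of laps, i.e. after lcm(12) = 12 in-shuffles.

12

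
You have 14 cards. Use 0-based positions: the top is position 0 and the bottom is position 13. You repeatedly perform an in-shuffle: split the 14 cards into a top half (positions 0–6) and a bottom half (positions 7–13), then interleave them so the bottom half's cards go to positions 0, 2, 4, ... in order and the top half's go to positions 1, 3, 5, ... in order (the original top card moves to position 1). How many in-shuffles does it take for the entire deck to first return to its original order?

The in-shuffle permutes the 14 positions with cycle lengths [2, 4, 4, 4].
Every card is home exactly when every cycle has completed a whole number of laps, i.e. after lcm(2, 4) = 4 in-shuffles.

4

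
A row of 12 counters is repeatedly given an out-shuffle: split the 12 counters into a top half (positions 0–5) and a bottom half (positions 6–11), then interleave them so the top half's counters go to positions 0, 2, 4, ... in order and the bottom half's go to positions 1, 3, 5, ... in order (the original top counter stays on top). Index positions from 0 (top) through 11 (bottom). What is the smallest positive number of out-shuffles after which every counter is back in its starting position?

10

The out-shuffle permutes the 12 positions with cycle lengths [1, 1, 10].
Every counter is home exactly when every cycle has completed a whole number of laps, i.e. after lcm(1, 10) = 10 out-shuffles.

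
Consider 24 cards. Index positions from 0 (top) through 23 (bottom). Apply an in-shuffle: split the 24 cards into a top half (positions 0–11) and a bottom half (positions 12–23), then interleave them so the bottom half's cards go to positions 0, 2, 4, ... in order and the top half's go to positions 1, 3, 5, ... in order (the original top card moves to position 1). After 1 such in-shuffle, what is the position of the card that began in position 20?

16

Track the card's position through each in-shuffle:
20 → 16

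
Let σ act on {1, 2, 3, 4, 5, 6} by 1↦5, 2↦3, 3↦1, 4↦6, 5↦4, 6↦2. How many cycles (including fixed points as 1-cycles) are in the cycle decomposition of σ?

Cycle decomposition: (1 5 4 6 2 3).
1 cycle.

1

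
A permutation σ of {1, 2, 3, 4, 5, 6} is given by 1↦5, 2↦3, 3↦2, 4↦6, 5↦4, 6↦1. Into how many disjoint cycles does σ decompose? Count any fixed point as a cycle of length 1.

2

Cycle decomposition: (1 5 4 6) (2 3).
2 cycles.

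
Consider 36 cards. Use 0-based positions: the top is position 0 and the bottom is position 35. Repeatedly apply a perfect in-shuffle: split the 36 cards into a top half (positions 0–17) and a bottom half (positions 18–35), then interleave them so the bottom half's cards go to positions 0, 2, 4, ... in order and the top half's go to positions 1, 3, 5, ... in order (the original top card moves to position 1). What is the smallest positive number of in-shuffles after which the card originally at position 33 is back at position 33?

Follow position 33 under repeated in-shuffles:
33 → 30 → 24 → 12 → 25 → 14 → 29 → 22 → ... → 33 (length 36)
It first returns after 36 in-shuffles.

36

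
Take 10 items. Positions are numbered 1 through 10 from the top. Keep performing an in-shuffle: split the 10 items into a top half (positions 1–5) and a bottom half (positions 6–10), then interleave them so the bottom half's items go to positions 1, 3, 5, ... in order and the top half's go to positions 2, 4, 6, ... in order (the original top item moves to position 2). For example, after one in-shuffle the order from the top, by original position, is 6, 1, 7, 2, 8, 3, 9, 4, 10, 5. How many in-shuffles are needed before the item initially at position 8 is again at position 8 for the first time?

Follow position 8 under repeated in-shuffles:
8 → 5 → 10 → 9 → 7 → 3 → 6 → 1 → 2 → 4 → 8
It first returns after 10 in-shuffles.

10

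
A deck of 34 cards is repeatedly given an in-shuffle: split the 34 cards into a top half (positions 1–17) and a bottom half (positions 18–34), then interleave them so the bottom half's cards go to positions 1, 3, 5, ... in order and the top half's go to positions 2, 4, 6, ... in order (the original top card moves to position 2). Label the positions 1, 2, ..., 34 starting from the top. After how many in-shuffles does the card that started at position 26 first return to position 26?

12

Follow position 26 under repeated in-shuffles:
26 → 17 → 34 → 33 → 31 → 27 → 19 → 3 → 6 → 12 → 24 → 13 → 26
It first returns after 12 in-shuffles.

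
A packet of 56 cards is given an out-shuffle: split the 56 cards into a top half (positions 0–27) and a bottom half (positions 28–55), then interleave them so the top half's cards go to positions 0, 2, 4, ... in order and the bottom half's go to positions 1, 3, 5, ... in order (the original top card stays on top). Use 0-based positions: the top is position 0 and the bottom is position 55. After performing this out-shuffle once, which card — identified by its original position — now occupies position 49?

Work backwards from position 49, undoing one out-shuffle at a time:
49 ← 52
So the card now at position 49 started at position 52.

52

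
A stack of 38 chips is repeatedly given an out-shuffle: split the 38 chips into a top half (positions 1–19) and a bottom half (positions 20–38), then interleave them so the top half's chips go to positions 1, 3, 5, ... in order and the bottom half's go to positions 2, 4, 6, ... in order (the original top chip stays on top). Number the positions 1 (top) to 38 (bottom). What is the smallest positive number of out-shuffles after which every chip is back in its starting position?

The out-shuffle permutes the 38 positions with cycle lengths [1, 1, 36].
Every chip is home exactly when every cycle has completed a whole number of laps, i.e. after lcm(1, 36) = 36 out-shuffles.

36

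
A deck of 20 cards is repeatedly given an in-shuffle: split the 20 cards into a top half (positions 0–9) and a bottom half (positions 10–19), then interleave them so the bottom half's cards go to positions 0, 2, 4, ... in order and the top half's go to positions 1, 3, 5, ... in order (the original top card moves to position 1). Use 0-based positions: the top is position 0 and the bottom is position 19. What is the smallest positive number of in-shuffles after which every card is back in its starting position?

The in-shuffle permutes the 20 positions with cycle lengths [2, 3, 3, 6, 6].
Every card is home exactly when every cycle has completed a whole number of laps, i.e. after lcm(2, 3, 6) = 6 in-shuffles.

6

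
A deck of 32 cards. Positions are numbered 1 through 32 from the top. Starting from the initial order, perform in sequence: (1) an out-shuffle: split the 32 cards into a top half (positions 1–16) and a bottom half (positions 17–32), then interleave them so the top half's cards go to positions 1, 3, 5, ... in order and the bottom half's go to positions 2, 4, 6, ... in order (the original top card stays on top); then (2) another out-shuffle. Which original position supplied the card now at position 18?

13

Undo the operations in reverse order, starting from position 18:
  undo op 2 (out-shuffle, from bottom half): 18 ← 25
  undo op 1 (out-shuffle, from top half): 25 ← 13
So the card at position 18 came from original position 13.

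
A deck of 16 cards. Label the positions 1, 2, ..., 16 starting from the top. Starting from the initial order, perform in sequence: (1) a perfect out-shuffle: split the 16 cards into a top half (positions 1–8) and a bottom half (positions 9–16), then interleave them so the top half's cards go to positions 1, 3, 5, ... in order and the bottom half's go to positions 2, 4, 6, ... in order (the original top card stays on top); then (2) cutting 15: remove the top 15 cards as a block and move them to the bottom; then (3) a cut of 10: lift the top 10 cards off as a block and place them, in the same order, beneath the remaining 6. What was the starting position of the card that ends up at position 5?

15

Undo the operations in reverse order, starting from position 5:
  undo op 3 (cut 10): 5 ← 15
  undo op 2 (cut 15): 15 ← 14
  undo op 1 (out-shuffle, from bottom half): 14 ← 15
So the card at position 5 came from original position 15.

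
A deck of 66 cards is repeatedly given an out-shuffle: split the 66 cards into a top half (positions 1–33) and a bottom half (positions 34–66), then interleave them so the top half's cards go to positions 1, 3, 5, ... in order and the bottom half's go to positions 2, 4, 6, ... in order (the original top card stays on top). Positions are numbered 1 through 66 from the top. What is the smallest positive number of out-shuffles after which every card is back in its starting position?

The out-shuffle permutes the 66 positions with cycle lengths [1, 1, 4, 12, 12, 12, 12, 12].
Every card is home exactly when every cycle has completed a whole number of laps, i.e. after lcm(1, 4, 12) = 12 out-shuffles.

12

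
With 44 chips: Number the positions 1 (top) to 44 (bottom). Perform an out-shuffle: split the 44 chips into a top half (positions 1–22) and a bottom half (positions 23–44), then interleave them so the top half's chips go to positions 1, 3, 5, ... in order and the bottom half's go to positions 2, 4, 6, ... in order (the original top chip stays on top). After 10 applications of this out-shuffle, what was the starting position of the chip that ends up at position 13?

Work backwards from position 13, undoing one out-shuffle at a time:
13 ← 7 ← 4 ← 24 ← 34 ← 39 ← 20 ← 32 ← 38 ← 41 ← 21
So the chip now at position 13 started at position 21.

21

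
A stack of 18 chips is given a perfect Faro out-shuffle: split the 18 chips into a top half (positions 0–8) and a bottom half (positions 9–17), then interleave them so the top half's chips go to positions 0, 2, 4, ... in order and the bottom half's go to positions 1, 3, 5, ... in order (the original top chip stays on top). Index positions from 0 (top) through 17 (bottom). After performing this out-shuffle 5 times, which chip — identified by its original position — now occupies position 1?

8

Work backwards from position 1, undoing one out-shuffle at a time:
1 ← 9 ← 13 ← 15 ← 16 ← 8
So the chip now at position 1 started at position 8.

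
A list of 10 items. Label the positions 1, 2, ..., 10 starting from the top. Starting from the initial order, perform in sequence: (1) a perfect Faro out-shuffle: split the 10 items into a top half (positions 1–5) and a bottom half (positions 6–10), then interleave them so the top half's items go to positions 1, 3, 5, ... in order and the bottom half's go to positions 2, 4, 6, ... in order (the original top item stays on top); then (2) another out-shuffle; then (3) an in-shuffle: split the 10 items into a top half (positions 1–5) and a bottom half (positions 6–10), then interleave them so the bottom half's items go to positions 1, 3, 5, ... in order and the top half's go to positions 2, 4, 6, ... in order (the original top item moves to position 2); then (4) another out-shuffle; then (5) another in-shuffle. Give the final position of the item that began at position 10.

5

Track the item from position 10 forward through each operation:
  after op 1 (out-shuffle): 10 → 10
  after op 2 (out-shuffle): 10 → 10
  after op 3 (in-shuffle): 10 → 9
  after op 4 (out-shuffle): 9 → 8
  after op 5 (in-shuffle): 8 → 5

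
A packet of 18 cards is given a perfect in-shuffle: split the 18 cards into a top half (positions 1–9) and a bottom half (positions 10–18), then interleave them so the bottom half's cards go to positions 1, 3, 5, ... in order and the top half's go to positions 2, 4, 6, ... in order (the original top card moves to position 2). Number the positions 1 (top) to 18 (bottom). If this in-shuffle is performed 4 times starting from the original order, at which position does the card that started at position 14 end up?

Track the card's position through each in-shuffle:
14 → 9 → 18 → 17 → 15

15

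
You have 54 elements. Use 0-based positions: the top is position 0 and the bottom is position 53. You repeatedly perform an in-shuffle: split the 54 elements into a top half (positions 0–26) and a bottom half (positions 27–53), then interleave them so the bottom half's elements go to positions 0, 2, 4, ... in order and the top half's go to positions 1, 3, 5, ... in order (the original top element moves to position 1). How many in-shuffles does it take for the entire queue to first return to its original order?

The in-shuffle permutes the 54 positions with cycle lengths [4, 10, 20, 20].
Every element is home exactly when every cycle has completed a whole number of laps, i.e. after lcm(4, 10, 20) = 20 in-shuffles.

20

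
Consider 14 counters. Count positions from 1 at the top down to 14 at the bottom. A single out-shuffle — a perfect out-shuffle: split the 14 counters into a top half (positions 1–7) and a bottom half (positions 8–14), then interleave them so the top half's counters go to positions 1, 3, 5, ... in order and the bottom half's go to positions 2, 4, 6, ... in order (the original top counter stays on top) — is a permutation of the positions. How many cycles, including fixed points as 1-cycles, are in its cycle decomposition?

3

Trace each unvisited position around until it returns:
(1) (2 3 5 9 4 7 ... len 12) (14)
3 cycles in total.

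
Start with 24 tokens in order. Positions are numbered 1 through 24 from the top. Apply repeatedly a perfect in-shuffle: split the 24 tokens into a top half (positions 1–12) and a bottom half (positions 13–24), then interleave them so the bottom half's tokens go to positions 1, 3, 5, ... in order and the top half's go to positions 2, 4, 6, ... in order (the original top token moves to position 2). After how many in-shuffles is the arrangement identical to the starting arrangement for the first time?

The in-shuffle permutes the 24 positions with cycle lengths [4, 20].
Every token is home exactly when every cycle has completed a whole number of laps, i.e. after lcm(4, 20) = 20 in-shuffles.

20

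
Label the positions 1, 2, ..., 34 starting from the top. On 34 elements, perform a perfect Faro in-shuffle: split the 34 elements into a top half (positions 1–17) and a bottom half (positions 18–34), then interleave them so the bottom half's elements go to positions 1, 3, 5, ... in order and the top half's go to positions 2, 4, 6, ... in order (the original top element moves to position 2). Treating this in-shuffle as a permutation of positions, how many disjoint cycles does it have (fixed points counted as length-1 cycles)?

5

Trace each unvisited position around until it returns:
(1 2 4 8 16 32 ... len 12) (3 6 12 24 13 26 ... len 12) (5 10 20) (7 14 28 21) (15 30 25)
5 cycles in total.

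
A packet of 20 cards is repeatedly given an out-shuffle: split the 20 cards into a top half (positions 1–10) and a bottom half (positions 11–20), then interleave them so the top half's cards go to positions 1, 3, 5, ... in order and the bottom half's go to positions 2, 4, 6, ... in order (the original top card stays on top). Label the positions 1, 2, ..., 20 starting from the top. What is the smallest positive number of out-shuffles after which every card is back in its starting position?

18

The out-shuffle permutes the 20 positions with cycle lengths [1, 1, 18].
Every card is home exactly when every cycle has completed a whole number of laps, i.e. after lcm(1, 18) = 18 out-shuffles.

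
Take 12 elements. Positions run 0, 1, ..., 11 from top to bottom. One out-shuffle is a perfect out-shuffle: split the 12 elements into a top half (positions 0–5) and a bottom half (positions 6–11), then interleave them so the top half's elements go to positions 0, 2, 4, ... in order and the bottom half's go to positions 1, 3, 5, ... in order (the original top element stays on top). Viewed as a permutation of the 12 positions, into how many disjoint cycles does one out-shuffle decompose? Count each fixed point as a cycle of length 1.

3

Trace each unvisited position around until it returns:
(0) (1 2 4 8 5 10 9 7 3 6) (11)
3 cycles in total.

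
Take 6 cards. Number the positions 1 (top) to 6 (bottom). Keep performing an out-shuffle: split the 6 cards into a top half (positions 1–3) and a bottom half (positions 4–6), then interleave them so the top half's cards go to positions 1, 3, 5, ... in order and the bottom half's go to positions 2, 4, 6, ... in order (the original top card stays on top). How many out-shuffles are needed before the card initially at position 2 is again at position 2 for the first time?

4

Follow position 2 under repeated out-shuffles:
2 → 3 → 5 → 4 → 2
It first returns after 4 out-shuffles.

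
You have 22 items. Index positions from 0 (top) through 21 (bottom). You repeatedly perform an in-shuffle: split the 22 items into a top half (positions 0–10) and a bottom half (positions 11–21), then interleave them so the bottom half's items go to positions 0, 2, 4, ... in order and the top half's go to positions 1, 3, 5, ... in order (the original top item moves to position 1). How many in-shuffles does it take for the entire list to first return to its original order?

11

The in-shuffle permutes the 22 positions with cycle lengths [11, 11].
Every item is home exactly when every cycle has completed a whole number of laps, i.e. after lcm(11) = 11 in-shuffles.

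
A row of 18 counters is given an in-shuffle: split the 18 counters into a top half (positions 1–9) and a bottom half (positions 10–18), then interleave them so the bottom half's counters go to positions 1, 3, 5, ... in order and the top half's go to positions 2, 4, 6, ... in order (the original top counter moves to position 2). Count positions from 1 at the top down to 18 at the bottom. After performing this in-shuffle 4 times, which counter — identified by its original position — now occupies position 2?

Work backwards from position 2, undoing one in-shuffle at a time:
2 ← 1 ← 10 ← 5 ← 12
So the counter now at position 2 started at position 12.

12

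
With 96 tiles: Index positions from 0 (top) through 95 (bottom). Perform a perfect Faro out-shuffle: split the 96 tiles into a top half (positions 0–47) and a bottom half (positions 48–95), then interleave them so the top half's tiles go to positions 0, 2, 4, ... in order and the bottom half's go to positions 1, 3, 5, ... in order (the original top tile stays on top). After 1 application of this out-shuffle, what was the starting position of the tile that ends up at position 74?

37

Work backwards from position 74, undoing one out-shuffle at a time:
74 ← 37
So the tile now at position 74 started at position 37.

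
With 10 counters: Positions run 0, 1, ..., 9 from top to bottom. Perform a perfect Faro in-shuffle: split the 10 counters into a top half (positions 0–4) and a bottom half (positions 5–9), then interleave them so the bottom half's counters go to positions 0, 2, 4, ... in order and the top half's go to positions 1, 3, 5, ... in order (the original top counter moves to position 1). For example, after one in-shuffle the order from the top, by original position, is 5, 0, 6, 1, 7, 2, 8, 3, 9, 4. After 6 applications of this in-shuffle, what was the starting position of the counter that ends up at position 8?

Work backwards from position 8, undoing one in-shuffle at a time:
8 ← 9 ← 4 ← 7 ← 3 ← 1 ← 0
So the counter now at position 8 started at position 0.

0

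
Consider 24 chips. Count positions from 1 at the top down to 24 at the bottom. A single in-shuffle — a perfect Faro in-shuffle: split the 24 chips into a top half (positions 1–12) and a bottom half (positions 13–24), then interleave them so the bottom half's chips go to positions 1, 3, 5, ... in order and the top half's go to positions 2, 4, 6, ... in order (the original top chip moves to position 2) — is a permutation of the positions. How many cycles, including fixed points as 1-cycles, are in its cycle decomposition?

2

Trace each unvisited position around until it returns:
(1 2 4 8 16 7 ... len 20) (5 10 20 15)
2 cycles in total.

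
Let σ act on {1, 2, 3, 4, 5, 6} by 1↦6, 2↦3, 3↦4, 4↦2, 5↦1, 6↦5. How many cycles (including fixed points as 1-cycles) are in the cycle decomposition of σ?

2

Cycle decomposition: (1 6 5) (2 3 4).
2 cycles.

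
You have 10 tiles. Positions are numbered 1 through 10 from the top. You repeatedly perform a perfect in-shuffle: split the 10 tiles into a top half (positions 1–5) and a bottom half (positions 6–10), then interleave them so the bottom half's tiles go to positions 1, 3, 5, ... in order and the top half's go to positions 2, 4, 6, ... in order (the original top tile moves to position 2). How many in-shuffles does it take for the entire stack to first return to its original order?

10

The in-shuffle permutes the 10 positions with cycle lengths [10].
Every tile is home exactly when every cycle has completed a whole number of laps, i.e. after lcm(10) = 10 in-shuffles.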